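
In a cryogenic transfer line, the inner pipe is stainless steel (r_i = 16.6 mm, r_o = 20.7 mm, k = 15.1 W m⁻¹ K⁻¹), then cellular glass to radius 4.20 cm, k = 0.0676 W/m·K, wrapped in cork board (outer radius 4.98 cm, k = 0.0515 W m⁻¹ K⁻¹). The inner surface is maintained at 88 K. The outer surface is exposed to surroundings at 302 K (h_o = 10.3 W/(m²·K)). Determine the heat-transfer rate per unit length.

Q' = 85.4 W/m

Treat each layer as a resistance in series:
  R'_stainless steel = ln(0.0207/0.0166)/(2πk) = 0.2207/(2π·15.1) = 0.002327 m·K/W
  R'_cellular glass = ln(0.0420/0.0207)/(2πk) = 0.7075/(2π·0.0676) = 1.666 m·K/W
  R'_cork board = ln(0.0498/0.0420)/(2πk) = 0.1703/(2π·0.0515) = 0.5264 m·K/W
  R'_conv,out = 1/(2πr h) = 1/(2π·0.0498·10.3) = 0.3103 m·K/W
ΣR = 0.002327 + 1.666 + 0.5264 + 0.3103 = 2.505 m·K/W
Q' = ΔT/ΣR = (88 K − 302 K)/2.505 = -85.4 W/m
(Negative Q' ⇒ heat flows inward; heat gain = 85.4 W/m.)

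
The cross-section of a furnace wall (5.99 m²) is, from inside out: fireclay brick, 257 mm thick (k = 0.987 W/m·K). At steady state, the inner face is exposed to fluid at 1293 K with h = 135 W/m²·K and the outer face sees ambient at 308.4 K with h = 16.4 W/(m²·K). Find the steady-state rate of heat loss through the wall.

Series thermal resistances, inner to outer:
  R_conv,in = 1/(hA) = 1/(135·5.99) = 0.001237 K/W
  R_fireclay brick = L/(kA) = 0.257/(0.987·5.99) = 0.04347 K/W
  R_conv,out = 1/(hA) = 1/(16.4·5.99) = 0.01018 K/W
ΣR = 0.001237 + 0.04347 + 0.01018 = 0.05489 K/W
Q = ΔT/ΣR = (1293 K − 308.4 K)/0.05489 = 17900 W

Q = 17.9 kW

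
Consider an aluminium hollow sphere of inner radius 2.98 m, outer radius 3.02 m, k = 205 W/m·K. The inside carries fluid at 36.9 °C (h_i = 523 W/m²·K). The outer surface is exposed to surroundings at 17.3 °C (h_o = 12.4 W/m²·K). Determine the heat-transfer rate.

Treat each layer as a resistance in series:
  R_conv,in = 1/(4πr²h) = 1/(4π·2.98²·523) = 1.713×10^-5 K/W
  R_aluminium = (1/2.98 − 1/3.02)/(4πk) = 0.004445/(4π·205) = 1.725×10^-6 K/W
  R_conv,out = 1/(4πr²h) = 1/(4π·3.02²·12.4) = 7.036×10^-4 K/W
ΣR = 1.713×10^-5 + 1.725×10^-6 + 7.036×10^-4 = 7.225×10^-4 K/W
Q = ΔT/ΣR = (36.9 °C − 17.3 °C)/7.225×10^-4 = 27100 W

Q = 27.1 kW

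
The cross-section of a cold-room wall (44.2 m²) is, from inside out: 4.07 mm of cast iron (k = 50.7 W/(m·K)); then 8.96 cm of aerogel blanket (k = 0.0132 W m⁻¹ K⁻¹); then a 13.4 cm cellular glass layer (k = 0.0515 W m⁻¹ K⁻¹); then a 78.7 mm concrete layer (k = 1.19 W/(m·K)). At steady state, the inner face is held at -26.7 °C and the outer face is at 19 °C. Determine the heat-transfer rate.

Q = 214 W

Resistance network (inner→outer):
  R_cast iron = L/(kA) = 0.00407/(50.7·44.2) = 1.816×10^-6 K/W
  R_aerogel blanket = L/(kA) = 0.0896/(0.0132·44.2) = 0.1536 K/W
  R_cellular glass = L/(kA) = 0.134/(0.0515·44.2) = 0.05887 K/W
  R_concrete = L/(kA) = 0.0787/(1.19·44.2) = 0.001496 K/W
ΣR = 1.816×10^-6 + 0.1536 + 0.05887 + 0.001496 = 0.2140 K/W
Q = ΔT/ΣR = (-26.7 °C − 19 °C)/0.2140 = -214 W
(Negative Q ⇒ heat flows inward; heat gain = 214 W.)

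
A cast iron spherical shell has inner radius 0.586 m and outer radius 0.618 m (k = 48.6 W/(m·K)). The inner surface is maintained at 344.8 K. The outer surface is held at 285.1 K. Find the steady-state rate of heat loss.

Q = 4πk·ΔT/(1/r₁ − 1/r₂) = 4π × 48.6 × 59.7 / (1/0.586 − 1/0.618) = 4.13×10^5 W

Q = 413 kW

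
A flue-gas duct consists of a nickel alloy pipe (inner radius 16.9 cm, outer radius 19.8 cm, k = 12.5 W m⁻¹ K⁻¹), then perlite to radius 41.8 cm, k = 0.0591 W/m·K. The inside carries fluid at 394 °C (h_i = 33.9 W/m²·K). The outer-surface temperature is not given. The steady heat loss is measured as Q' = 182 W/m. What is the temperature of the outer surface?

Series resistances:
  R'_conv,in = 1/(2πr h) = 1/(2π·0.169·33.9) = 0.02778 m·K/W
  R'_nickel alloy = ln(0.198/0.169)/(2πk) = 0.1584/(2π·12.5) = 0.002016 m·K/W
  R'_perlite = ln(0.418/0.198)/(2πk) = 0.7472/(2π·0.0591) = 2.012 m·K/W
ΣR = 2.042 m·K/W
ΔT = Q'·ΣR = 182 × 2.042 = 371.6 K
Heat flows outward, so T_out = T_in − ΔT = 394 − 371.6 = 22.4 °C

T_out = 22.4 °C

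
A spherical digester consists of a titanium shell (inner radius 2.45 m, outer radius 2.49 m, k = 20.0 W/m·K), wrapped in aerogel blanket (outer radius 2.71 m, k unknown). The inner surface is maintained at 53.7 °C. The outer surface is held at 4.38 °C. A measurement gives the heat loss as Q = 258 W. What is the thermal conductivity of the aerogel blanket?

ΣR = ΔT/Q = |53.7 − 4.38|/258 = 0.1912 K/W
Known resistances:
  R_titanium = (1/2.45 − 1/2.49)/(4πk) = 0.006557/(4π·20.0) = 2.609×10^-5 K/W
R_aerogel blanket = ΣR − ΣR_known = 0.1912 − 2.609×10^-5 = 0.1912 K/W
(1/r₁−1/r₂)/(4πk) = 0.1912 ⇒ k = 0.03260/(4π·0.1912) = 0.0136 W/m·K

k = 0.0136 W/m·K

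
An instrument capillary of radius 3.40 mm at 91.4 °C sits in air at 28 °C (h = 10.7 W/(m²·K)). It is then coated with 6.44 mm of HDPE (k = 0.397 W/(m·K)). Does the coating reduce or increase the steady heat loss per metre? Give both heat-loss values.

increases: 14.5 → 32.7 W/m

Critical radius for a cylinder: r_cr = k/h = 0.0371 m = 3.71 cm.
Outer radius after coating: r₂ = 0.00340 + 0.00644 = 0.00984 m.
Since r₁ < r_cr and r₂ ≤ r_cr, the coating moves toward the maximum at r_cr — heat loss rises.
Bare: R = 1/(2πr₁h) = 4.375 m·K/W; Q = 63.4/4.375 = 14.5 W/m.
Coated: R = R_cond + R_conv = 1.938 m·K/W; Q = 63.4/1.938 = 32.7 W/m.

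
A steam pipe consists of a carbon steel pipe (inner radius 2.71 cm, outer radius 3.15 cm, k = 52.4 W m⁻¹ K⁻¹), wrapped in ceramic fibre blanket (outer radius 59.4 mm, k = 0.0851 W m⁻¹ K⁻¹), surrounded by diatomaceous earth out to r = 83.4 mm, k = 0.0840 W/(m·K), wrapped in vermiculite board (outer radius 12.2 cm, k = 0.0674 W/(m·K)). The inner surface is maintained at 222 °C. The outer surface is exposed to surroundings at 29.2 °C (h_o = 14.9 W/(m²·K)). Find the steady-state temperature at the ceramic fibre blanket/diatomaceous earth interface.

Series thermal resistances, inner to outer:
  R'_carbon steel = ln(0.0315/0.0271)/(2πk) = 0.1505/(2π·52.4) = 4.570×10^-4 m·K/W
  R'_ceramic fibre blanket = ln(0.0594/0.0315)/(2πk) = 0.6343/(2π·0.0851) = 1.186 m·K/W
  R'_diatomaceous earth = ln(0.0834/0.0594)/(2πk) = 0.3394/(2π·0.0840) = 0.6430 m·K/W
  R'_vermiculite board = ln(0.122/0.0834)/(2πk) = 0.3804/(2π·0.0674) = 0.8982 m·K/W
  R'_conv,out = 1/(2πr h) = 1/(2π·0.122·14.9) = 0.08755 m·K/W
ΣR = 4.570×10^-4 + 1.186 + 0.6430 + 0.8982 + 0.08755 = 2.815 m·K/W
Q' = ΔT/ΣR = (222 °C − 29.2 °C)/2.815 = 68.49 W/m
From the inner boundary to the ceramic fibre blanket/diatomaceous earth interface, ΣR_partial = 1.186 m·K/W.
T_interface = T_in − Q'·ΣR_partial = 222 °C − (68.49)(1.186) = 141 °C

T = 141 °C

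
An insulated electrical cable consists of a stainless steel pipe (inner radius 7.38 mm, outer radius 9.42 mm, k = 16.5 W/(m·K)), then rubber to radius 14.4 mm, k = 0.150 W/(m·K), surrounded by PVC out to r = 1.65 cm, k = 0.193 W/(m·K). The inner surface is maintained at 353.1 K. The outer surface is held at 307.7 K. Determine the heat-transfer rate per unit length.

Resistance network (inner→outer):
  R'_stainless steel = ln(0.00942/0.00738)/(2πk) = 0.2441/(2π·16.5) = 0.002354 m·K/W
  R'_rubber = ln(0.0144/0.00942)/(2πk) = 0.4244/(2π·0.150) = 0.4503 m·K/W
  R'_PVC = ln(0.0165/0.0144)/(2πk) = 0.1361/(2π·0.193) = 0.1123 m·K/W
ΣR = 0.002354 + 0.4503 + 0.1123 = 0.5650 m·K/W
Q' = ΔT/ΣR = (353.1 K − 307.7 K)/0.5650 = 80.4 W/m

Q' = 80.4 W/m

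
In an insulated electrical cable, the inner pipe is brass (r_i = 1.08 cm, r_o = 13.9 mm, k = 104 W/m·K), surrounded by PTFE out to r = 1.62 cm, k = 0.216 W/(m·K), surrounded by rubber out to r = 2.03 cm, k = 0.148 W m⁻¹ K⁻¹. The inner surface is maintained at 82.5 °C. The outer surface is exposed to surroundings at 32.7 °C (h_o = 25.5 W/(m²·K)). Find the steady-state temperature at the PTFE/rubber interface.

T = 74.0 °C

Resistance network (inner→outer):
  R'_brass = ln(0.0139/0.0108)/(2πk) = 0.2523/(2π·104) = 3.862×10^-4 m·K/W
  R'_PTFE = ln(0.0162/0.0139)/(2πk) = 0.1531/(2π·0.216) = 0.1128 m·K/W
  R'_rubber = ln(0.0203/0.0162)/(2πk) = 0.2256/(2π·0.148) = 0.2426 m·K/W
  R'_conv,out = 1/(2πr h) = 1/(2π·0.0203·25.5) = 0.3075 m·K/W
ΣR = 3.862×10^-4 + 0.1128 + 0.2426 + 0.3075 = 0.6633 m·K/W
Q' = ΔT/ΣR = (82.5 °C − 32.7 °C)/0.6633 = 75.08 W/m
From the inner boundary to the PTFE/rubber interface, ΣR_partial = 0.1132 m·K/W.
T_interface = T_in − Q'·ΣR_partial = 82.5 °C − (75.08)(0.1132) = 74.0 °C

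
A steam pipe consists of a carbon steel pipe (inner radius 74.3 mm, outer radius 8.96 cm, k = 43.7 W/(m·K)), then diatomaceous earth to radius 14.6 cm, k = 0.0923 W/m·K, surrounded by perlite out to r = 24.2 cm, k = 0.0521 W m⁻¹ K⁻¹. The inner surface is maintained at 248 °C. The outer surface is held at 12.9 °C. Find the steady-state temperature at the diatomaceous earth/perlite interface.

T = 165 °C

Treat each layer as a resistance in series:
  R'_carbon steel = ln(0.0896/0.0743)/(2πk) = 0.1872/(2π·43.7) = 6.819×10^-4 m·K/W
  R'_diatomaceous earth = ln(0.146/0.0896)/(2πk) = 0.4883/(2π·0.0923) = 0.8419 m·K/W
  R'_perlite = ln(0.242/0.146)/(2πk) = 0.5053/(2π·0.0521) = 1.544 m·K/W
ΣR = 6.819×10^-4 + 0.8419 + 1.544 = 2.387 m·K/W
Q' = ΔT/ΣR = (248 °C − 12.9 °C)/2.387 = 98.49 W/m
From the inner boundary to the diatomaceous earth/perlite interface, ΣR_partial = 0.8426 m·K/W.
T_interface = T_in − Q'·ΣR_partial = 248 °C − (98.49)(0.8426) = 165 °C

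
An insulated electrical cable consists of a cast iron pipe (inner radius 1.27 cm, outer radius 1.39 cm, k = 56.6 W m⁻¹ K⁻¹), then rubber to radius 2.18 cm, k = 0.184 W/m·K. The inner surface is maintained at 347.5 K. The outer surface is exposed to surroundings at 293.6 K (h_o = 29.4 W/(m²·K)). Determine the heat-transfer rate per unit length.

Q' = 84.5 W/m

Treat each layer as a resistance in series:
  R'_cast iron = ln(0.0139/0.0127)/(2πk) = 0.09029/(2π·56.6) = 2.539×10^-4 m·K/W
  R'_rubber = ln(0.0218/0.0139)/(2πk) = 0.4500/(2π·0.184) = 0.3893 m·K/W
  R'_conv,out = 1/(2πr h) = 1/(2π·0.0218·29.4) = 0.2483 m·K/W
ΣR = 2.539×10^-4 + 0.3893 + 0.2483 = 0.6379 m·K/W
Q' = ΔT/ΣR = (347.5 K − 293.6 K)/0.6379 = 84.5 W/m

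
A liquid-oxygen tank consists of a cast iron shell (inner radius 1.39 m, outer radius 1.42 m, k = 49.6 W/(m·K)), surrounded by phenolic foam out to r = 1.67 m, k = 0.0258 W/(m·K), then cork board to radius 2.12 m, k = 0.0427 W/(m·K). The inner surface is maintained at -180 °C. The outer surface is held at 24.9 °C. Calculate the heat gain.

Series thermal resistances, inner to outer:
  R_cast iron = (1/1.39 − 1/1.42)/(4πk) = 0.01520/(4π·49.6) = 2.439×10^-5 K/W
  R_phenolic foam = (1/1.42 − 1/1.67)/(4πk) = 0.1054/(4π·0.0258) = 0.3252 K/W
  R_cork board = (1/1.67 − 1/2.12)/(4πk) = 0.1271/(4π·0.0427) = 0.2369 K/W
ΣR = 2.439×10^-5 + 0.3252 + 0.2369 = 0.5621 K/W
Q = ΔT/ΣR = (-180 °C − 24.9 °C)/0.5621 = -365 W
(Negative Q ⇒ heat flows inward; heat gain = 365 W.)

Q = 365 W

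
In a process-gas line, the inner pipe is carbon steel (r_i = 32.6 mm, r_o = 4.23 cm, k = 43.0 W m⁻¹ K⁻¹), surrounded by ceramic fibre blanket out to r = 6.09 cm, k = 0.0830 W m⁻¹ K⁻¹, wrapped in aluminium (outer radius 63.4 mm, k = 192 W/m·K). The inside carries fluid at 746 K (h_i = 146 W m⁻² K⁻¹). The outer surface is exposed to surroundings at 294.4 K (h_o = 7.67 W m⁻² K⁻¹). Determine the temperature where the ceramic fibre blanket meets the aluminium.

T = 434 K

Series thermal resistances, inner to outer:
  R'_conv,in = 1/(2πr h) = 1/(2π·0.0326·146) = 0.03344 m·K/W
  R'_carbon steel = ln(0.0423/0.0326)/(2πk) = 0.2605/(2π·43.0) = 9.641×10^-4 m·K/W
  R'_ceramic fibre blanket = ln(0.0609/0.0423)/(2πk) = 0.3644/(2π·0.0830) = 0.6988 m·K/W
  R'_aluminium = ln(0.0634/0.0609)/(2πk) = 0.04023/(2π·192) = 3.335×10^-5 m·K/W
  R'_conv,out = 1/(2πr h) = 1/(2π·0.0634·7.67) = 0.3273 m·K/W
ΣR = 0.03344 + 9.641×10^-4 + 0.6988 + 3.335×10^-5 + 0.3273 = 1.061 m·K/W
Q' = ΔT/ΣR = (746 K − 294.4 K)/1.061 = 425.6 W/m
From the inner boundary to the ceramic fibre blanket/aluminium interface, ΣR_partial = 0.7332 m·K/W.
T_interface = T_in − Q'·ΣR_partial = 746 K − (425.6)(0.7332) = 434 K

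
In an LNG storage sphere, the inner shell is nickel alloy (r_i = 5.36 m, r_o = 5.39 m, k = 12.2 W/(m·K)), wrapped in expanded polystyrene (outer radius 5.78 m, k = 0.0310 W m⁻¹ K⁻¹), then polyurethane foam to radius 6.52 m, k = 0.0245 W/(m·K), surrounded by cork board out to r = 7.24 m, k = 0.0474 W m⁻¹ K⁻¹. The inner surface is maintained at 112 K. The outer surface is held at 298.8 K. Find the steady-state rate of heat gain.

Q = 1540 W

Resistance network (inner→outer):
  R_nickel alloy = (1/5.36 − 1/5.39)/(4πk) = 0.001038/(4π·12.2) = 6.773×10^-6 K/W
  R_expanded polystyrene = (1/5.39 − 1/5.78)/(4πk) = 0.01252/(4π·0.0310) = 0.03213 K/W
  R_polyurethane foam = (1/5.78 − 1/6.52)/(4πk) = 0.01964/(4π·0.0245) = 0.06378 K/W
  R_cork board = (1/6.52 − 1/7.24)/(4πk) = 0.01525/(4π·0.0474) = 0.02561 K/W
ΣR = 6.773×10^-6 + 0.03213 + 0.06378 + 0.02561 = 0.1215 K/W
Q = ΔT/ΣR = (112 K − 298.8 K)/0.1215 = -1540 W
(Negative Q ⇒ heat flows inward; heat gain = 1540 W.)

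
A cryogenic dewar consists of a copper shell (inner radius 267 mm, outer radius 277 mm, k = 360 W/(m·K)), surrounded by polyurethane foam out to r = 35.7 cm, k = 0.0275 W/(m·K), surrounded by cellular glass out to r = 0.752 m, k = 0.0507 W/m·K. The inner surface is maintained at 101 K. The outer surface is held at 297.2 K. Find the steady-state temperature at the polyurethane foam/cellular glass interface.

T = 199.8 K

Treat each layer as a resistance in series:
  R_copper = (1/0.267 − 1/0.277)/(4πk) = 0.1352/(4π·360) = 2.989×10^-5 K/W
  R_polyurethane foam = (1/0.277 − 1/0.357)/(4πk) = 0.8090/(4π·0.0275) = 2.341 K/W
  R_cellular glass = (1/0.357 − 1/0.752)/(4πk) = 1.471/(4π·0.0507) = 2.309 K/W
ΣR = 2.989×10^-5 + 2.341 + 2.309 = 4.650 K/W
Q = ΔT/ΣR = (101 K − 297.2 K)/4.650 = -42.19 W
From the inner boundary to the polyurethane foam/cellular glass interface, ΣR_partial = 2.341 K/W.
T_interface = T_in − Q·ΣR_partial = 101 K − (-42.19)(2.341) = 199.8 K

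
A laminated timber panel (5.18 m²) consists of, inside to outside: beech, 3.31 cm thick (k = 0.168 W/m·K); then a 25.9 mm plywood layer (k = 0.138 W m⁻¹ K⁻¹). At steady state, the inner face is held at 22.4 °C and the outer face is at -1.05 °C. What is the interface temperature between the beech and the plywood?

T = 10.4 °C

Treat each layer as a resistance in series:
  R_beech = L/(kA) = 0.0331/(0.168·5.18) = 0.03804 K/W
  R_plywood = L/(kA) = 0.0259/(0.138·5.18) = 0.03623 K/W
ΣR = 0.03804 + 0.03623 = 0.07427 K/W
Q = ΔT/ΣR = (22.4 °C − -1.05 °C)/0.07427 = 315.7 W
From the inner boundary to the beech/plywood interface, ΣR_partial = 0.03804 K/W.
T_interface = T_in − Q·ΣR_partial = 22.4 °C − (315.7)(0.03804) = 10.4 °C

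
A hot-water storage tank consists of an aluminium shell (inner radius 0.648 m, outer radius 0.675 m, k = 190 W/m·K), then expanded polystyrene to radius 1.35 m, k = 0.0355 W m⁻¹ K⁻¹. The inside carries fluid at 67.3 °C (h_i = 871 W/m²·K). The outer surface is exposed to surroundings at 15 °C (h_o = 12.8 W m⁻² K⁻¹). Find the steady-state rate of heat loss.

Series thermal resistances, inner to outer:
  R_conv,in = 1/(4πr²h) = 1/(4π·0.648²·871) = 2.176×10^-4 K/W
  R_aluminium = (1/0.648 − 1/0.675)/(4πk) = 0.06173/(4π·190) = 2.585×10^-5 K/W
  R_expanded polystyrene = (1/0.675 − 1/1.35)/(4πk) = 0.7407/(4π·0.0355) = 1.660 K/W
  R_conv,out = 1/(4πr²h) = 1/(4π·1.35²·12.8) = 0.003411 K/W
ΣR = 2.176×10^-4 + 2.585×10^-5 + 1.660 + 0.003411 = 1.664 K/W
Q = ΔT/ΣR = (67.3 °C − 15 °C)/1.664 = 31.4 W

Q = 31.4 W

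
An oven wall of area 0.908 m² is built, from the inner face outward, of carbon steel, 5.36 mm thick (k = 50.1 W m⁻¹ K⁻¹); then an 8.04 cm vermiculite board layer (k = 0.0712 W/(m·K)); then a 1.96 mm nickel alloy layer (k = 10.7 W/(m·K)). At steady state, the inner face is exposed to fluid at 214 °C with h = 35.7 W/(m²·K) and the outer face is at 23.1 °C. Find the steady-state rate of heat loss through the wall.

Resistance network (inner→outer):
  R_conv,in = 1/(hA) = 1/(35.7·0.908) = 0.03085 K/W
  R_carbon steel = L/(kA) = 0.00536/(50.1·0.908) = 1.178×10^-4 K/W
  R_vermiculite board = L/(kA) = 0.0804/(0.0712·0.908) = 1.244 K/W
  R_nickel alloy = L/(kA) = 0.00196/(10.7·0.908) = 2.017×10^-4 K/W
ΣR = 0.03085 + 1.178×10^-4 + 1.244 + 2.017×10^-4 = 1.275 K/W
Q = ΔT/ΣR = (214 °C − 23.1 °C)/1.275 = 150 W

Q = 150 W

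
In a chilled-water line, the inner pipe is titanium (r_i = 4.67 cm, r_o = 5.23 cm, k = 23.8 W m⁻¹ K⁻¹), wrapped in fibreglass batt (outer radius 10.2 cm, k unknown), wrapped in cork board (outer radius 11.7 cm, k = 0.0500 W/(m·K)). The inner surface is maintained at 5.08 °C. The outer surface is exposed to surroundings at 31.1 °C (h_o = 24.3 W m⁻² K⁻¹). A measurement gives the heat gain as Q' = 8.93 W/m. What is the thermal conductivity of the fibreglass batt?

ΣR = ΔT/Q' = |5.08 − 31.1|/8.93 = 2.914 m·K/W
Known resistances:
  R'_titanium = ln(0.0523/0.0467)/(2πk) = 0.1133/(2π·23.8) = 7.573×10^-4 m·K/W
  R'_cork board = ln(0.117/0.102)/(2πk) = 0.1372/(2π·0.0500) = 0.4367 m·K/W
  R'_conv,out = 1/(2πr h) = 1/(2π·0.117·24.3) = 0.05598 m·K/W
R_fibreglass batt = ΣR − ΣR_known = 2.914 − 0.4934 = 2.421 m·K/W
ln(r₂/r₁)/(2πk) = 2.421 ⇒ k = 0.6680/(2π·2.421) = 0.0439 W/m·K

k = 0.0439 W/m·K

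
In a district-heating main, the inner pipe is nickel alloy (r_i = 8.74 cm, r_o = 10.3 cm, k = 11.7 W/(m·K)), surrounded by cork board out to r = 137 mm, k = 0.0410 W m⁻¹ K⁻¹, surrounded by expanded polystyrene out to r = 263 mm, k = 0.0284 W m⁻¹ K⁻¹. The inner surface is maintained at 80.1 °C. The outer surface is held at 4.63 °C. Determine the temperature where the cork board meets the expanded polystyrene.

Resistance network (inner→outer):
  R'_nickel alloy = ln(0.103/0.0874)/(2πk) = 0.1642/(2π·11.7) = 0.002234 m·K/W
  R'_cork board = ln(0.137/0.103)/(2πk) = 0.2853/(2π·0.0410) = 1.107 m·K/W
  R'_expanded polystyrene = ln(0.263/0.137)/(2πk) = 0.6522/(2π·0.0284) = 3.655 m·K/W
ΣR = 0.002234 + 1.107 + 3.655 = 4.764 m·K/W
Q' = ΔT/ΣR = (80.1 °C − 4.63 °C)/4.764 = 15.84 W/m
From the inner boundary to the cork board/expanded polystyrene interface, ΣR_partial = 1.109 m·K/W.
T_interface = T_in − Q'·ΣR_partial = 80.1 °C − (15.84)(1.109) = 62.5 °C

T = 62.5 °C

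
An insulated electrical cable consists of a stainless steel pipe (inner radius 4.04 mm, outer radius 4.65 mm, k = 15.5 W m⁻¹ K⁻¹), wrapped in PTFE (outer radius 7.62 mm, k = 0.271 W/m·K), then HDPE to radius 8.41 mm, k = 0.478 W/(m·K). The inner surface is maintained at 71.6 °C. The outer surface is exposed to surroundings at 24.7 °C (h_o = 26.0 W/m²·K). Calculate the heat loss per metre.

Q' = 44.6 W/m

Treat each layer as a resistance in series:
  R'_stainless steel = ln(0.00465/0.00404)/(2πk) = 0.1406/(2π·15.5) = 0.001444 m·K/W
  R'_PTFE = ln(0.00762/0.00465)/(2πk) = 0.4939/(2π·0.271) = 0.2901 m·K/W
  R'_HDPE = ln(0.00841/0.00762)/(2πk) = 0.09865/(2π·0.478) = 0.03284 m·K/W
  R'_conv,out = 1/(2πr h) = 1/(2π·0.00841·26.0) = 0.7279 m·K/W
ΣR = 0.001444 + 0.2901 + 0.03284 + 0.7279 = 1.052 m·K/W
Q' = ΔT/ΣR = (71.6 °C − 24.7 °C)/1.052 = 44.6 W/m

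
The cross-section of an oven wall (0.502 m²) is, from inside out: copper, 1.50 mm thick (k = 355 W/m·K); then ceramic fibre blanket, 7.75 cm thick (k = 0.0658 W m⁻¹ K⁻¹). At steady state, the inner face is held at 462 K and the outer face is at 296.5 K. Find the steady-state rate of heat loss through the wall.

Q = 70.5 W

Series thermal resistances, inner to outer:
  R_copper = L/(kA) = 0.00150/(355·0.502) = 8.417×10^-6 K/W
  R_ceramic fibre blanket = L/(kA) = 0.0775/(0.0658·0.502) = 2.346 K/W
ΣR = 8.417×10^-6 + 2.346 = 2.346 K/W
Q = ΔT/ΣR = (462 K − 296.5 K)/2.346 = 70.5 W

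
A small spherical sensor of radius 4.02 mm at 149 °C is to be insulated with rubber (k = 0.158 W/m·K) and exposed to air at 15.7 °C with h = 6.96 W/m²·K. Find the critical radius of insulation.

r_cr = 4.54 cm

For a sphere, r_cr = 2k_ins/h = 2·0.158/6.96 = 0.0454 m = 4.54 cm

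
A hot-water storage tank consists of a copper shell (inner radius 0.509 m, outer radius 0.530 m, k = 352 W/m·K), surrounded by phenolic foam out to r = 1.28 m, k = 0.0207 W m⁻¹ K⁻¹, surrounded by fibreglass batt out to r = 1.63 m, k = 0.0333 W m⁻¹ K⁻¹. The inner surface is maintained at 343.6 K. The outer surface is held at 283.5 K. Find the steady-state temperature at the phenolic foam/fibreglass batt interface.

T = 288.7 K

Treat each layer as a resistance in series:
  R_copper = (1/0.509 − 1/0.530)/(4πk) = 0.07784/(4π·352) = 1.760×10^-5 K/W
  R_phenolic foam = (1/0.530 − 1/1.28)/(4πk) = 1.106/(4π·0.0207) = 4.250 K/W
  R_fibreglass batt = (1/1.28 − 1/1.63)/(4πk) = 0.1678/(4π·0.0333) = 0.4009 K/W
ΣR = 1.760×10^-5 + 4.250 + 0.4009 = 4.651 K/W
Q = ΔT/ΣR = (343.6 K − 283.5 K)/4.651 = 12.92 W
From the inner boundary to the phenolic foam/fibreglass batt interface, ΣR_partial = 4.250 K/W.
T_interface = T_in − Q·ΣR_partial = 343.6 K − (12.92)(4.250) = 288.7 K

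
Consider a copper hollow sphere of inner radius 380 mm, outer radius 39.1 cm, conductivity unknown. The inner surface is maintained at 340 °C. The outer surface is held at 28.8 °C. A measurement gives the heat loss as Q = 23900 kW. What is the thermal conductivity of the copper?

ΣR = ΔT/Q = |340 − 28.8|/2.39×10^7 = 1.302×10^-5 K/W
(1/r₁−1/r₂)/(4πk) = 1.302×10^-5 ⇒ k = 0.07403/(4π·1.302×10^-5) = 452 W/m·K

k = 452 W/m·K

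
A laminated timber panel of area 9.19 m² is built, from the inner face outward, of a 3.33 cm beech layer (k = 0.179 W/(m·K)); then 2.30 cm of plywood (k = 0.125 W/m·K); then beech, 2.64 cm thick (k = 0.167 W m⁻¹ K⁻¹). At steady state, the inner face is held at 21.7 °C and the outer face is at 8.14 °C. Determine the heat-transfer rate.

Resistance network (inner→outer):
  R_beech = L/(kA) = 0.0333/(0.179·9.19) = 0.02024 K/W
  R_plywood = L/(kA) = 0.0230/(0.125·9.19) = 0.02002 K/W
  R_beech = L/(kA) = 0.0264/(0.167·9.19) = 0.01720 K/W
ΣR = 0.02024 + 0.02002 + 0.01720 = 0.05746 K/W
Q = ΔT/ΣR = (21.7 °C − 8.14 °C)/0.05746 = 236 W

Q = 236 W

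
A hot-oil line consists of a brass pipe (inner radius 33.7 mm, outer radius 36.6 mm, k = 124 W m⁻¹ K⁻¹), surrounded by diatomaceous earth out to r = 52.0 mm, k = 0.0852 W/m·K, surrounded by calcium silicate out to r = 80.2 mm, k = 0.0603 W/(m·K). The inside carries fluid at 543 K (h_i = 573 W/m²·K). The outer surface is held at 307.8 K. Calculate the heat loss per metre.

Q' = 130 W/m

Treat each layer as a resistance in series:
  R'_conv,in = 1/(2πr h) = 1/(2π·0.0337·573) = 0.008242 m·K/W
  R'_brass = ln(0.0366/0.0337)/(2πk) = 0.08255/(2π·124) = 1.060×10^-4 m·K/W
  R'_diatomaceous earth = ln(0.0520/0.0366)/(2πk) = 0.3512/(2π·0.0852) = 0.6560 m·K/W
  R'_calcium silicate = ln(0.0802/0.0520)/(2πk) = 0.4333/(2π·0.0603) = 1.144 m·K/W
ΣR = 0.008242 + 1.060×10^-4 + 0.6560 + 1.144 = 1.808 m·K/W
Q' = ΔT/ΣR = (543 K − 307.8 K)/1.808 = 130 W/m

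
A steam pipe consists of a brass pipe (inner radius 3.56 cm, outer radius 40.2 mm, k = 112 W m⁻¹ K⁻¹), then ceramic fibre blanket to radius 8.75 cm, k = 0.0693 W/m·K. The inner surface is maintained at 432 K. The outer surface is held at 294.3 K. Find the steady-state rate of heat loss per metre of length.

Q' = 77.1 W/m

Resistance network (inner→outer):
  R'_brass = ln(0.0402/0.0356)/(2πk) = 0.1215/(2π·112) = 1.727×10^-4 m·K/W
  R'_ceramic fibre blanket = ln(0.0875/0.0402)/(2πk) = 0.7778/(2π·0.0693) = 1.786 m·K/W
ΣR = 1.727×10^-4 + 1.786 = 1.786 m·K/W
Q' = ΔT/ΣR = (432 K − 294.3 K)/1.786 = 77.1 W/m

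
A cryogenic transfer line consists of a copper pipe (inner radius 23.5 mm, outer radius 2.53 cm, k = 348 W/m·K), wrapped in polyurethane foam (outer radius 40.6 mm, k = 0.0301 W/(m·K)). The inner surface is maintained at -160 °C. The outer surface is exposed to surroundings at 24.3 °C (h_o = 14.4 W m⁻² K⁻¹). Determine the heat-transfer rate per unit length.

Q' = 66.5 W/m

Treat each layer as a resistance in series:
  R'_copper = ln(0.0253/0.0235)/(2πk) = 0.07380/(2π·348) = 3.375×10^-5 m·K/W
  R'_polyurethane foam = ln(0.0406/0.0253)/(2πk) = 0.4730/(2π·0.0301) = 2.501 m·K/W
  R'_conv,out = 1/(2πr h) = 1/(2π·0.0406·14.4) = 0.2722 m·K/W
ΣR = 3.375×10^-5 + 2.501 + 0.2722 = 2.773 m·K/W
Q' = ΔT/ΣR = (-160 °C − 24.3 °C)/2.773 = -66.5 W/m
(Negative Q' ⇒ heat flows inward; heat gain = 66.5 W/m.)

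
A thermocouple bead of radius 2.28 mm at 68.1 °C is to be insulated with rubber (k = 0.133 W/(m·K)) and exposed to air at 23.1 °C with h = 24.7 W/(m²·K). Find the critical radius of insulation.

For a sphere, r_cr = 2k_ins/h = 2·0.133/24.7 = 0.0108 m = 1.08 cm

r_cr = 1.08 cm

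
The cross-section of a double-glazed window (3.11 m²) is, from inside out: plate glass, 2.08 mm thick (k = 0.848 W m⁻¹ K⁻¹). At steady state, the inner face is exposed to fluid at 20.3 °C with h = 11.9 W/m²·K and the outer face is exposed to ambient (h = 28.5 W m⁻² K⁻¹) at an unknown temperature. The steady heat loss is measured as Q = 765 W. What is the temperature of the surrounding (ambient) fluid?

Series resistances:
  R_conv,in = 1/(hA) = 1/(11.9·3.11) = 0.02702 K/W
  R_plate glass = L/(kA) = 0.00208/(0.848·3.11) = 7.887×10^-4 K/W
  R_conv,out = 1/(hA) = 1/(28.5·3.11) = 0.01128 K/W
ΣR = 0.03909 K/W
ΔT = Q·ΣR = 765 × 0.03909 = 29.90 K
Heat flows outward, so T_out = T_in − ΔT = 20.3 − 29.90 = -9.60 °C

T_out = -9.60 °C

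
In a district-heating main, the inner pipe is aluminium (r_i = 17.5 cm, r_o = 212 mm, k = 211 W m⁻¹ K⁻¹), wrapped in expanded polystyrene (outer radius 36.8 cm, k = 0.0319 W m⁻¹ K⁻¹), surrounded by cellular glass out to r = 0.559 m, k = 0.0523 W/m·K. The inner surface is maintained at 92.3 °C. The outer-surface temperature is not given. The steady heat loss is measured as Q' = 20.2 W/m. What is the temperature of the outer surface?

Sum the resistances:
  R'_aluminium = ln(0.212/0.175)/(2πk) = 0.1918/(2π·211) = 1.447×10^-4 m·K/W
  R'_expanded polystyrene = ln(0.368/0.212)/(2πk) = 0.5515/(2π·0.0319) = 2.752 m·K/W
  R'_cellular glass = ln(0.559/0.368)/(2πk) = 0.4181/(2π·0.0523) = 1.272 m·K/W
ΣR = 4.024 m·K/W
ΔT = Q'·ΣR = 20.2 × 4.024 = 81.28 K
Heat flows outward, so T_out = T_in − ΔT = 92.3 − 81.28 = 11.0 °C

T_out = 11.0 °C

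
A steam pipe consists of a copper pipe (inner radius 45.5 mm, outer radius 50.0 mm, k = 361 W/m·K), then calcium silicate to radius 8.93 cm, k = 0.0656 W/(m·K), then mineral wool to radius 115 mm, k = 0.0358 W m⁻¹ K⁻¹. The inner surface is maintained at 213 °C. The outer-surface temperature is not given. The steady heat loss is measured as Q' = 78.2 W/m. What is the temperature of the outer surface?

T_out = 15.0 °C

Sum the resistances:
  R'_copper = ln(0.0500/0.0455)/(2πk) = 0.09431/(2π·361) = 4.158×10^-5 m·K/W
  R'_calcium silicate = ln(0.0893/0.0500)/(2πk) = 0.5800/(2π·0.0656) = 1.407 m·K/W
  R'_mineral wool = ln(0.115/0.0893)/(2πk) = 0.2529/(2π·0.0358) = 1.124 m·K/W
ΣR = 2.532 m·K/W
ΔT = Q'·ΣR = 78.2 × 2.532 = 198.0 K
Heat flows outward, so T_out = T_in − ΔT = 213 − 198.0 = 15.0 °C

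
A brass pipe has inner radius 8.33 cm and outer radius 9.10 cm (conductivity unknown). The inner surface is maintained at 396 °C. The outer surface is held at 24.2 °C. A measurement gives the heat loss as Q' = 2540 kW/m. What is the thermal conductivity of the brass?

k = 96.1 W/m·K

ΣR = ΔT/Q' = |396 − 24.2|/2.54×10^6 = 1.464×10^-4 m·K/W
ln(r₂/r₁)/(2πk) = 1.464×10^-4 ⇒ k = 0.08841/(2π·1.464×10^-4) = 96.1 W/m·K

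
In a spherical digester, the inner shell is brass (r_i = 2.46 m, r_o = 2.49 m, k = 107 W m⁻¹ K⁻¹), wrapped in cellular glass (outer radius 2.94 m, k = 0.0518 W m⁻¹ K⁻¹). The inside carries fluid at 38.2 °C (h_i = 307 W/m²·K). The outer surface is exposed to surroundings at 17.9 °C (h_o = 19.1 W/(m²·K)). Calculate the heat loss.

Resistance network (inner→outer):
  R_conv,in = 1/(4πr²h) = 1/(4π·2.46²·307) = 4.283×10^-5 K/W
  R_brass = (1/2.46 − 1/2.49)/(4πk) = 0.004898/(4π·107) = 3.642×10^-6 K/W
  R_cellular glass = (1/2.49 − 1/2.94)/(4πk) = 0.06147/(4π·0.0518) = 0.09443 K/W
  R_conv,out = 1/(4πr²h) = 1/(4π·2.94²·19.1) = 4.820×10^-4 K/W
ΣR = 4.283×10^-5 + 3.642×10^-6 + 0.09443 + 4.820×10^-4 = 0.09496 K/W
Q = ΔT/ΣR = (38.2 °C − 17.9 °C)/0.09496 = 214 W

Q = 214 W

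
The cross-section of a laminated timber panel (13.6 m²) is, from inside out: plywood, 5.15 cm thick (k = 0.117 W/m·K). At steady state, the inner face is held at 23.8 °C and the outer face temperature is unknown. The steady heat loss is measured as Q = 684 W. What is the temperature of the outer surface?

Sum the resistances:
  R_plywood = L/(kA) = 0.0515/(0.117·13.6) = 0.03237 K/W
ΣR = 0.03237 K/W
ΔT = Q·ΣR = 684 × 0.03237 = 22.14 K
Heat flows outward, so T_out = T_in − ΔT = 23.8 − 22.14 = 1.66 °C

T_out = 1.66 °C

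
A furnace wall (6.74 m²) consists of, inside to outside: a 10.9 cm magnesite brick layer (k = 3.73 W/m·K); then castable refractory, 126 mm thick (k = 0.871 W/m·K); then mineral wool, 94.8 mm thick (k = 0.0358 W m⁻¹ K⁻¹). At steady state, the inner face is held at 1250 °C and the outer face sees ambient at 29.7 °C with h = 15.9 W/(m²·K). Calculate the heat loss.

Resistance network (inner→outer):
  R_magnesite brick = L/(kA) = 0.109/(3.73·6.74) = 0.004336 K/W
  R_castable refractory = L/(kA) = 0.126/(0.871·6.74) = 0.02146 K/W
  R_mineral wool = L/(kA) = 0.0948/(0.0358·6.74) = 0.3929 K/W
  R_conv,out = 1/(hA) = 1/(15.9·6.74) = 0.009331 K/W
ΣR = 0.004336 + 0.02146 + 0.3929 + 0.009331 = 0.4280 K/W
Q = ΔT/ΣR = (1250 °C − 29.7 °C)/0.4280 = 2850 W

Q = 2850 W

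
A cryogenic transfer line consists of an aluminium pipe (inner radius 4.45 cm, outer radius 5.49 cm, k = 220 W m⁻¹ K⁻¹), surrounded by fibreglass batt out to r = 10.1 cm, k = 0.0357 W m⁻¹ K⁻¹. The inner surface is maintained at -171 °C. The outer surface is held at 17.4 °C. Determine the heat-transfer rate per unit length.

Q' = 69.3 W/m

Resistance network (inner→outer):
  R'_aluminium = ln(0.0549/0.0445)/(2πk) = 0.2100/(2π·220) = 1.519×10^-4 m·K/W
  R'_fibreglass batt = ln(0.101/0.0549)/(2πk) = 0.6096/(2π·0.0357) = 2.718 m·K/W
ΣR = 1.519×10^-4 + 2.718 = 2.718 m·K/W
Q' = ΔT/ΣR = (-171 °C − 17.4 °C)/2.718 = -69.3 W/m
(Negative Q' ⇒ heat flows inward; heat gain = 69.3 W/m.)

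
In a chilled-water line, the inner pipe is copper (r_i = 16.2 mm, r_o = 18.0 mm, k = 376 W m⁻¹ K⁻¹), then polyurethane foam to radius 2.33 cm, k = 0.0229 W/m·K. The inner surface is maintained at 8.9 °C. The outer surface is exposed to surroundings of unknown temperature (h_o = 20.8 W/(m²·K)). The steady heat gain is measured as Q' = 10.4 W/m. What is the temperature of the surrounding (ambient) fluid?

Sum the resistances:
  R'_copper = ln(0.0180/0.0162)/(2πk) = 0.1054/(2π·376) = 4.460×10^-5 m·K/W
  R'_polyurethane foam = ln(0.0233/0.0180)/(2πk) = 0.2581/(2π·0.0229) = 1.794 m·K/W
  R'_conv,out = 1/(2πr h) = 1/(2π·0.0233·20.8) = 0.3284 m·K/W
ΣR = 2.122 m·K/W
ΔT = Q'·ΣR = 10.4 × 2.122 = 22.07 K
Heat flows inward, so T_out = T_in + ΔT = 8.9 + 22.07 = 31.0 °C

T_out = 31.0 °C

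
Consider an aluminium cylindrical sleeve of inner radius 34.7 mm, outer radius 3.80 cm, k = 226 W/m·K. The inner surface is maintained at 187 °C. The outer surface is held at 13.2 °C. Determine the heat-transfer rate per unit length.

Q' = 2720 kW/m

Q' = 2πk·ΔT/ln(r₂/r₁) = 2π × 226 × 173.8 / ln(0.0380/0.0347) = 2.72×10^6 W/m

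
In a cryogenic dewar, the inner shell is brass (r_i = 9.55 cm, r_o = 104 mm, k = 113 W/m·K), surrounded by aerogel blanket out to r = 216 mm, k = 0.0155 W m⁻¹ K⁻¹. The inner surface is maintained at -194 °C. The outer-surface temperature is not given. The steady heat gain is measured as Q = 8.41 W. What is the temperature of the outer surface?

T_out = 21.3 °C

Sum the resistances:
  R_brass = (1/0.0955 − 1/0.104)/(4πk) = 0.8558/(4π·113) = 6.027×10^-4 K/W
  R_aerogel blanket = (1/0.104 − 1/0.216)/(4πk) = 4.986/(4π·0.0155) = 25.60 K/W
ΣR = 25.60 K/W
ΔT = Q·ΣR = 8.41 × 25.60 = 215.3 K
Heat flows inward, so T_out = T_in + ΔT = -194 + 215.3 = 21.3 °C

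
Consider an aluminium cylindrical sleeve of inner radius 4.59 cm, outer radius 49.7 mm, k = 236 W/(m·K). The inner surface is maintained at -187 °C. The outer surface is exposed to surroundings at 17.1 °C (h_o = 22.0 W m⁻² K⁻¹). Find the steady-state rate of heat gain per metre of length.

Q' = 1400 W/m

Treat each layer as a resistance in series:
  R'_aluminium = ln(0.0497/0.0459)/(2πk) = 0.07954/(2π·236) = 5.364×10^-5 m·K/W
  R'_conv,out = 1/(2πr h) = 1/(2π·0.0497·22.0) = 0.1456 m·K/W
ΣR = 5.364×10^-5 + 0.1456 = 0.1457 m·K/W
Q' = ΔT/ΣR = (-187 °C − 17.1 °C)/0.1457 = -1400 W/m
(Negative Q' ⇒ heat flows inward; heat gain = 1400 W/m.)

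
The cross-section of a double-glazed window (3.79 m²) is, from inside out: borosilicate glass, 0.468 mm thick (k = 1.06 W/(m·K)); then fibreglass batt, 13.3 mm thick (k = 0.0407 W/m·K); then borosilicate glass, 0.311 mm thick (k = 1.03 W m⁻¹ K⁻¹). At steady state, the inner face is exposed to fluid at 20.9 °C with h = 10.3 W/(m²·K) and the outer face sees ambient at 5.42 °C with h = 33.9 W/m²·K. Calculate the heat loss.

Q = 129 W

Treat each layer as a resistance in series:
  R_conv,in = 1/(hA) = 1/(10.3·3.79) = 0.02562 K/W
  R_borosilicate glass = L/(kA) = 4.68×10^-4/(1.06·3.79) = 1.165×10^-4 K/W
  R_fibreglass batt = L/(kA) = 0.0133/(0.0407·3.79) = 0.08622 K/W
  R_borosilicate glass = L/(kA) = 3.11×10^-4/(1.03·3.79) = 7.967×10^-5 K/W
  R_conv,out = 1/(hA) = 1/(33.9·3.79) = 0.007783 K/W
ΣR = 0.02562 + 1.165×10^-4 + 0.08622 + 7.967×10^-5 + 0.007783 = 0.1198 K/W
Q = ΔT/ΣR = (20.9 °C − 5.42 °C)/0.1198 = 129 W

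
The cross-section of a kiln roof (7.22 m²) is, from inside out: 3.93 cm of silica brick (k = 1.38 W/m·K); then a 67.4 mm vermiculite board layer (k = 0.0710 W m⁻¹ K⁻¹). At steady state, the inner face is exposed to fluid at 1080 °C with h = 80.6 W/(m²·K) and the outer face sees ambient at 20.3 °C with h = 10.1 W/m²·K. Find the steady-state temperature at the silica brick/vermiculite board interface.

T = 1040 °C

Treat each layer as a resistance in series:
  R_conv,in = 1/(hA) = 1/(80.6·7.22) = 0.001718 K/W
  R_silica brick = L/(kA) = 0.0393/(1.38·7.22) = 0.003944 K/W
  R_vermiculite board = L/(kA) = 0.0674/(0.0710·7.22) = 0.1315 K/W
  R_conv,out = 1/(hA) = 1/(10.1·7.22) = 0.01371 K/W
ΣR = 0.001718 + 0.003944 + 0.1315 + 0.01371 = 0.1509 K/W
Q = ΔT/ΣR = (1080 °C − 20.3 °C)/0.1509 = 7023 W
From the inner boundary to the silica brick/vermiculite board interface, ΣR_partial = 0.005662 K/W.
T_interface = T_in − Q·ΣR_partial = 1080 °C − (7023)(0.005662) = 1040 °C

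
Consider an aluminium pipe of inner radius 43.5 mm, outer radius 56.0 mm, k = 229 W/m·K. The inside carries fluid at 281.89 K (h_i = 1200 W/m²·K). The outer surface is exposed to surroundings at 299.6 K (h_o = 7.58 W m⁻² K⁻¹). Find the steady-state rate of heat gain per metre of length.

Q' = 46.8 W/m

Series thermal resistances, inner to outer:
  R'_conv,in = 1/(2πr h) = 1/(2π·0.0435·1200) = 0.003049 m·K/W
  R'_aluminium = ln(0.0560/0.0435)/(2πk) = 0.2526/(2π·229) = 1.756×10^-4 m·K/W
  R'_conv,out = 1/(2πr h) = 1/(2π·0.0560·7.58) = 0.3749 m·K/W
ΣR = 0.003049 + 1.756×10^-4 + 0.3749 = 0.3781 m·K/W
Q' = ΔT/ΣR = (281.89 K − 299.6 K)/0.3781 = -46.8 W/m
(Negative Q' ⇒ heat flows inward; heat gain = 46.8 W/m.)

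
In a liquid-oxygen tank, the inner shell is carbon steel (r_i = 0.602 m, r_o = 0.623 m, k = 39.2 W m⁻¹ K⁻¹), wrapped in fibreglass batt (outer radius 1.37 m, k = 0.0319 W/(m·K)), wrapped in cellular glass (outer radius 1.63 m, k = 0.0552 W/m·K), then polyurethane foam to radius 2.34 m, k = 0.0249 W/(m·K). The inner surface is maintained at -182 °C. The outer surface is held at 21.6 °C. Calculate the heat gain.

Treat each layer as a resistance in series:
  R_carbon steel = (1/0.602 − 1/0.623)/(4πk) = 0.05599/(4π·39.2) = 1.137×10^-4 K/W
  R_fibreglass batt = (1/0.623 − 1/1.37)/(4πk) = 0.8752/(4π·0.0319) = 2.183 K/W
  R_cellular glass = (1/1.37 − 1/1.63)/(4πk) = 0.1164/(4π·0.0552) = 0.1678 K/W
  R_polyurethane foam = (1/1.63 − 1/2.34)/(4πk) = 0.1861/(4π·0.0249) = 0.5949 K/W
ΣR = 1.137×10^-4 + 2.183 + 0.1678 + 0.5949 = 2.946 K/W
Q = ΔT/ΣR = (-182 °C − 21.6 °C)/2.946 = -69.1 W
(Negative Q ⇒ heat flows inward; heat gain = 69.1 W.)

Q = 69.1 W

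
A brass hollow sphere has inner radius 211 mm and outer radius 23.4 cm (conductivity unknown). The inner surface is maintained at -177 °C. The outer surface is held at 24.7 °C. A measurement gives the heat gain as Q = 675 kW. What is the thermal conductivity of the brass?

ΣR = ΔT/Q = |-177 − 24.7|/6.75×10^5 = 2.988×10^-4 K/W
(1/r₁−1/r₂)/(4πk) = 2.988×10^-4 ⇒ k = 0.4658/(4π·2.988×10^-4) = 124 W/m·K

k = 124 W/m·K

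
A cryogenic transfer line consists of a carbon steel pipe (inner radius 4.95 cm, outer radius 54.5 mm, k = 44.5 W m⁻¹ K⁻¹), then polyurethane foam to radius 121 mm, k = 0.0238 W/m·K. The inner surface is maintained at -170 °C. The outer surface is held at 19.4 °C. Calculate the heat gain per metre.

Q' = 35.5 W/m

Treat each layer as a resistance in series:
  R'_carbon steel = ln(0.0545/0.0495)/(2πk) = 0.09623/(2π·44.5) = 3.442×10^-4 m·K/W
  R'_polyurethane foam = ln(0.121/0.0545)/(2πk) = 0.7976/(2π·0.0238) = 5.334 m·K/W
ΣR = 3.442×10^-4 + 5.334 = 5.334 m·K/W
Q' = ΔT/ΣR = (-170 °C − 19.4 °C)/5.334 = -35.5 W/m
(Negative Q' ⇒ heat flows inward; heat gain = 35.5 W/m.)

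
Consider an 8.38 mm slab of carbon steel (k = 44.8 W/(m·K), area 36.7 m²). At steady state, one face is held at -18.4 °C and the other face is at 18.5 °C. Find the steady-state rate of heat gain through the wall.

Q = kA·ΔT/L = 44.8 × 36.7 × |-18.4 °C − 18.5 °C| / 0.00838 = 7.24×10^6 W

Q = 7.24×10^6 W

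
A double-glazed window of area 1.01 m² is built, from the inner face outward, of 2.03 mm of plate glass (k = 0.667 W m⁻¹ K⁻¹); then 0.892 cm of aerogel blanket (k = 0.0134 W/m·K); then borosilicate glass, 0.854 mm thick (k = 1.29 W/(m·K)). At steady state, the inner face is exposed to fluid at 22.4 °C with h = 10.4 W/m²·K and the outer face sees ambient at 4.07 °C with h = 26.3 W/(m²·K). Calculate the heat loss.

Series thermal resistances, inner to outer:
  R_conv,in = 1/(hA) = 1/(10.4·1.01) = 0.09520 K/W
  R_plate glass = L/(kA) = 0.00203/(0.667·1.01) = 0.003013 K/W
  R_aerogel blanket = L/(kA) = 0.00892/(0.0134·1.01) = 0.6591 K/W
  R_borosilicate glass = L/(kA) = 8.54×10^-4/(1.29·1.01) = 6.555×10^-4 K/W
  R_conv,out = 1/(hA) = 1/(26.3·1.01) = 0.03765 K/W
ΣR = 0.09520 + 0.003013 + 0.6591 + 6.555×10^-4 + 0.03765 = 0.7956 K/W
Q = ΔT/ΣR = (22.4 °C − 4.07 °C)/0.7956 = 23.0 W

Q = 23.0 W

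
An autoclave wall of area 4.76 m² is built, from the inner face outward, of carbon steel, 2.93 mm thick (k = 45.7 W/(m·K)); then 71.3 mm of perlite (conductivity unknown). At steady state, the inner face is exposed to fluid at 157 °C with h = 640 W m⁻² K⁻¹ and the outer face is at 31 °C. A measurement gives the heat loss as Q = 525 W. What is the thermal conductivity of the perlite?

k = 0.0625 W/m·K

ΣR = ΔT/Q = |157 − 31|/525 = 0.2400 K/W
Known resistances:
  R_conv,in = 1/(hA) = 1/(640·4.76) = 3.283×10^-4 K/W
  R_carbon steel = L/(kA) = 0.00293/(45.7·4.76) = 1.347×10^-5 K/W
R_perlite = ΣR − ΣR_known = 0.2400 − 3.418×10^-4 = 0.2397 K/W
L/(kA) = 0.2397 ⇒ k = 0.0713/(0.2397·4.76) = 0.0625 W/m·K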